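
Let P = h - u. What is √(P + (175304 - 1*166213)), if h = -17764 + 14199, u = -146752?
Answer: √152278 ≈ 390.23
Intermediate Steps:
h = -3565
P = 143187 (P = -3565 - 1*(-146752) = -3565 + 146752 = 143187)
√(P + (175304 - 1*166213)) = √(143187 + (175304 - 1*166213)) = √(143187 + (175304 - 166213)) = √(143187 + 9091) = √152278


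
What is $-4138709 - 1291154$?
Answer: $-5429863$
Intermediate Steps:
$-4138709 - 1291154 = -5429863$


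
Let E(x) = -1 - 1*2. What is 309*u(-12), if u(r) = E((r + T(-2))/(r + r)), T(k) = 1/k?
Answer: -927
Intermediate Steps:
E(x) = -3 (E(x) = -1 - 2 = -3)
u(r) = -3
309*u(-12) = 309*(-3) = -927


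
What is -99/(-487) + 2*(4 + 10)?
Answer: 13735/487 ≈ 28.203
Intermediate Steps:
-99/(-487) + 2*(4 + 10) = -99*(-1/487) + 2*14 = 99/487 + 28 = 13735/487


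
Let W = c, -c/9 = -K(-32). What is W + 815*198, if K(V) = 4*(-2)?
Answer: 161298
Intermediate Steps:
K(V) = -8
c = -72 (c = -(-9)*(-8) = -9*8 = -72)
W = -72
W + 815*198 = -72 + 815*198 = -72 + 161370 = 161298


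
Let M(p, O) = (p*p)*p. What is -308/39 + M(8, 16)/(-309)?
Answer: -38380/4017 ≈ -9.5544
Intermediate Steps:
M(p, O) = p³ (M(p, O) = p²*p = p³)
-308/39 + M(8, 16)/(-309) = -308/39 + 8³/(-309) = -308*1/39 + 512*(-1/309) = -308/39 - 512/309 = -38380/4017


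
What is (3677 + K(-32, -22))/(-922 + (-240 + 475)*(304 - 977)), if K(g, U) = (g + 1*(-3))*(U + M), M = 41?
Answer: -3012/159077 ≈ -0.018934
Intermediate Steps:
K(g, U) = (-3 + g)*(41 + U) (K(g, U) = (g + 1*(-3))*(U + 41) = (g - 3)*(41 + U) = (-3 + g)*(41 + U))
(3677 + K(-32, -22))/(-922 + (-240 + 475)*(304 - 977)) = (3677 + (-123 - 3*(-22) + 41*(-32) - 22*(-32)))/(-922 + (-240 + 475)*(304 - 977)) = (3677 + (-123 + 66 - 1312 + 704))/(-922 + 235*(-673)) = (3677 - 665)/(-922 - 158155) = 3012/(-159077) = 3012*(-1/159077) = -3012/159077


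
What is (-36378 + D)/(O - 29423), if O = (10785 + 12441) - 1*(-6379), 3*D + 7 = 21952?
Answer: -29063/182 ≈ -159.69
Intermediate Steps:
D = 7315 (D = -7/3 + (⅓)*21952 = -7/3 + 21952/3 = 7315)
O = 29605 (O = 23226 + 6379 = 29605)
(-36378 + D)/(O - 29423) = (-36378 + 7315)/(29605 - 29423) = -29063/182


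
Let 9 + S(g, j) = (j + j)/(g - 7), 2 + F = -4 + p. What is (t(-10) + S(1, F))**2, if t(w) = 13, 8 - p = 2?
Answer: 16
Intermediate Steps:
p = 6 (p = 8 - 1*2 = 8 - 2 = 6)
F = 0 (F = -2 + (-4 + 6) = -2 + 2 = 0)
S(g, j) = -9 + 2*j/(-7 + g) (S(g, j) = -9 + (j + j)/(g - 7) = -9 + (2*j)/(-7 + g) = -9 + 2*j/(-7 + g))
(t(-10) + S(1, F))**2 = (13 + (63 - 9*1 + 2*0)/(-7 + 1))**2 = (13 + (63 - 9 + 0)/(-6))**2 = (13 - 1/6*54)**2 = (13 - 9)**2 = 4**2 = 16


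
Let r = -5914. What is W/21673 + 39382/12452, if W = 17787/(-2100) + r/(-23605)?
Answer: 100725336593159/31851665932900 ≈ 3.1623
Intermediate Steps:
W = -3880407/472100 (W = 17787/(-2100) - 5914/(-23605) = 17787*(-1/2100) - 5914*(-1/23605) = -847/100 + 5914/23605 = -3880407/472100 ≈ -8.2195)
W/21673 + 39382/12452 = -3880407/472100/21673 + 39382/12452 = -3880407/472100*1/21673 + 39382*(1/12452) = -3880407/10231823300 + 19691/6226 = 100725336593159/31851665932900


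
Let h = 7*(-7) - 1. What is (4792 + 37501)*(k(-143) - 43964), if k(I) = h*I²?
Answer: -45101847302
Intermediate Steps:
h = -50 (h = -49 - 1 = -50)
k(I) = -50*I²
(4792 + 37501)*(k(-143) - 43964) = (4792 + 37501)*(-50*(-143)² - 43964) = 42293*(-50*20449 - 43964) = 42293*(-1022450 - 43964) = 42293*(-1066414) = -45101847302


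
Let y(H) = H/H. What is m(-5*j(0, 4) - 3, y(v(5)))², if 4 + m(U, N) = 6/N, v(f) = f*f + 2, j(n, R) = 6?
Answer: 4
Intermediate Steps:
v(f) = 2 + f² (v(f) = f² + 2 = 2 + f²)
y(H) = 1
m(U, N) = -4 + 6/N
m(-5*j(0, 4) - 3, y(v(5)))² = (-4 + 6/1)² = (-4 + 6*1)² = (-4 + 6)² = 2² = 4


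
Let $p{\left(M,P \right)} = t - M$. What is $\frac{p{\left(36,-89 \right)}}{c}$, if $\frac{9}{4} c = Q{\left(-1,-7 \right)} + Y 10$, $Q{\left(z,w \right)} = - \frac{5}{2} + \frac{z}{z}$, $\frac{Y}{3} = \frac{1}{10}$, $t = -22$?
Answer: $-87$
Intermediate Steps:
$Y = \frac{3}{10} \approx 0.3$
$p{\left(M,P \right)} = -22 - M$
$Q{\left(z,w \right)} = - \frac{3}{2}$ ($Q{\left(z,w \right)} = \left(-5\right) \frac{1}{2} + 1 = - \frac{5}{2} + 1 = - \frac{3}{2}$)
$c = \frac{2}{3}$ ($c = \frac{4 \left(- \frac{3}{2} + \frac{3}{10} \cdot 10\right)}{9} = \frac{4 \left(- \frac{3}{2} + 3\right)}{9} = \frac{4}{9} \cdot \frac{3}{2} = \frac{2}{3} \approx 0.66667$)
$\frac{p{\left(36,-89 \right)}}{c} = \frac{-22 - 36}{\frac{2}{3}} = \left(-22 - 36\right) \frac{3}{2} = \left(-58\right) \frac{3}{2} = -87$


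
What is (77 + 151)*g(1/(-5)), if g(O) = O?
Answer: -228/5 ≈ -45.600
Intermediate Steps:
(77 + 151)*g(1/(-5)) = (77 + 151)/(-5) = 228*(-⅕) = -228/5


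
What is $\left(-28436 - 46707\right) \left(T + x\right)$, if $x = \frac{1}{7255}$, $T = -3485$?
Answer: $\frac{1899891115382}{7255} \approx 2.6187 \cdot 10^{8}$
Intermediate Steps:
$x = \frac{1}{7255} \approx 0.00013784$
$\left(-28436 - 46707\right) \left(T + x\right) = \left(-28436 - 46707\right) \left(-3485 + \frac{1}{7255}\right) = \left(-75143\right) \left(- \frac{25283674}{7255}\right) = \frac{1899891115382}{7255}$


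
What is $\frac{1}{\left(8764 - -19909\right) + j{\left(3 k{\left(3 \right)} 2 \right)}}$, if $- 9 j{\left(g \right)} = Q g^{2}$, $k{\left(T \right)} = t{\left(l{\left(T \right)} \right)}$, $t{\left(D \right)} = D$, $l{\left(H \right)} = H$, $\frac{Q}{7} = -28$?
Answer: $\frac{1}{35729} \approx 2.7988 \cdot 10^{-5}$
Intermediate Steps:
$Q = -196$ ($Q = 7 \left(-28\right) = -196$)
$k{\left(T \right)} = T$
$j{\left(g \right)} = \frac{196 g^{2}}{9}$ ($j{\left(g \right)} = - \frac{\left(-196\right) g^{2}}{9} = \frac{196 g^{2}}{9}$)
$\frac{1}{\left(8764 - -19909\right) + j{\left(3 k{\left(3 \right)} 2 \right)}} = \frac{1}{\left(8764 - -19909\right) + \frac{196 \left(3 \cdot 3 \cdot 2\right)^{2}}{9}} = \frac{1}{\left(8764 + 19909\right) + \frac{196 \left(9 \cdot 2\right)^{2}}{9}} = \frac{1}{28673 + \frac{196 \cdot 18^{2}}{9}} = \frac{1}{28673 + \frac{196}{9} \cdot 324} = \frac{1}{28673 + 7056} = \frac{1}{35729}$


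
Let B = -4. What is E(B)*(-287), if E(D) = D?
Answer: 1148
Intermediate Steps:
E(B)*(-287) = -4*(-287) = 1148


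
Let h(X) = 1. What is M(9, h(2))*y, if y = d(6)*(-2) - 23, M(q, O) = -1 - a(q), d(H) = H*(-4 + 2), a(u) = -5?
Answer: 4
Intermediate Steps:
d(H) = -2*H (d(H) = H*(-2) = -2*H)
M(q, O) = 4 (M(q, O) = -1 - 1*(-5) = -1 + 5 = 4)
y = 1 (y = -2*6*(-2) - 23 = -12*(-2) - 23 = 24 - 23 = 1)
M(9, h(2))*y = 4*1 = 4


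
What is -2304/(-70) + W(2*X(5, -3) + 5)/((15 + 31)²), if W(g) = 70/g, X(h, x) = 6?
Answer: 20721097/629510 ≈ 32.916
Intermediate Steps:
-2304/(-70) + W(2*X(5, -3) + 5)/((15 + 31)²) = -2304/(-70) + (70/(2*6 + 5))/((15 + 31)²) = -2304*(-1/70) + (70/(12 + 5))/(46²) = 1152/35 + (70/17)/2116 = 1152/35 + (70*(1/17))*(1/2116) = 1152/35 + (70/17)*(1/2116) = 1152/35 + 35/17986 = 20721097/629510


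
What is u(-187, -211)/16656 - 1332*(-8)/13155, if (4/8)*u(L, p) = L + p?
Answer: 13917913/18259140 ≈ 0.76224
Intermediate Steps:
u(L, p) = 2*L + 2*p (u(L, p) = 2*(L + p) = 2*L + 2*p)
u(-187, -211)/16656 - 1332*(-8)/13155 = (2*(-187) + 2*(-211))/16656 - 1332*(-8)/13155 = (-374 - 422)*(1/16656) + 10656*(1/13155) = -796*1/16656 + 3552/4385 = -199/4164 + 3552/4385 = 13917913/18259140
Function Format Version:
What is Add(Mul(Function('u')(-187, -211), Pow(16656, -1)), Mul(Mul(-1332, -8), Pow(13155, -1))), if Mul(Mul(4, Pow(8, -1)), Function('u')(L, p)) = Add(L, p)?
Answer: Rational(13917913, 18259140) ≈ 0.76224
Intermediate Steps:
Function('u')(L, p) = Add(Mul(2, L), Mul(2, p)) (Function('u')(L, p) = Mul(2, Add(L, p)) = Add(Mul(2, L), Mul(2, p)))
Add(Mul(Function('u')(-187, -211), Pow(16656, -1)), Mul(Mul(-1332, -8), Pow(13155, -1))) = Add(Mul(Add(Mul(2, -187), Mul(2, -211)), Pow(16656, -1)), Mul(Mul(-1332, -8), Pow(13155, -1))) = Add(Mul(Add(-374, -422), Rational(1, 16656)), Mul(10656, Rational(1, 13155))) = Add(Mul(-796, Rational(1, 16656)), Rational(3552, 4385)) = Add(Rational(-199, 4164), Rational(3552, 4385)) = Rational(13917913, 18259140)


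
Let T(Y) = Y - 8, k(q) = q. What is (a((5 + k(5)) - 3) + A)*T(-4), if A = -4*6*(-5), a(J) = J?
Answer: -1524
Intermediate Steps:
T(Y) = -8 + Y
A = 120 (A = -24*(-5) = 120)
(a((5 + k(5)) - 3) + A)*T(-4) = (((5 + 5) - 3) + 120)*(-8 - 4) = ((10 - 3) + 120)*(-12) = (7 + 120)*(-12) = 127*(-12) = -1524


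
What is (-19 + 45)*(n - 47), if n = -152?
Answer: -5174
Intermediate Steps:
(-19 + 45)*(n - 47) = (-19 + 45)*(-152 - 47) = 26*(-199) = -5174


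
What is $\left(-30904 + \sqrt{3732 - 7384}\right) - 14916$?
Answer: $-45820 + 2 i \sqrt{913} \approx -45820.0 + 60.432 i$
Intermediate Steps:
$\left(-30904 + \sqrt{3732 - 7384}\right) - 14916 = \left(-30904 + \sqrt{-3652}\right) - 14916 = \left(-30904 + 2 i \sqrt{913}\right) - 14916 = -45820 + 2 i \sqrt{913}$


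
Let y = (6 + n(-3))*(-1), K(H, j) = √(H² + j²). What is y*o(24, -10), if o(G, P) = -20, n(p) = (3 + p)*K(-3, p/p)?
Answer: 120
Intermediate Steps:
n(p) = √10*(3 + p) (n(p) = (3 + p)*√((-3)² + (p/p)²) = (3 + p)*√(9 + 1²) = (3 + p)*√(9 + 1) = (3 + p)*√10 = √10*(3 + p))
y = -6 (y = (6 + √10*(3 - 3))*(-1) = (6 + √10*0)*(-1) = (6 + 0)*(-1) = 6*(-1) = -6)
y*o(24, -10) = -6*(-20) = 120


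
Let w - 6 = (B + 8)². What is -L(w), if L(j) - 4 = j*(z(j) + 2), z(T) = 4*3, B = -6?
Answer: -144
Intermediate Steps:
z(T) = 12
w = 10 (w = 6 + (-6 + 8)² = 6 + 2² = 6 + 4 = 10)
L(j) = 4 + 14*j (L(j) = 4 + j*(12 + 2) = 4 + j*14 = 4 + 14*j)
-L(w) = -(4 + 14*10) = -(4 + 140) = -1*144 = -144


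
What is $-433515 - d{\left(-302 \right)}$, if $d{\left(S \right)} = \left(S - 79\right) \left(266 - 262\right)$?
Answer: $-431991$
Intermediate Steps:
$d{\left(S \right)} = -316 + 4 S$ ($d{\left(S \right)} = \left(-79 + S\right) 4 = -316 + 4 S$)
$-433515 - d{\left(-302 \right)} = -433515 - \left(-316 + 4 \left(-302\right)\right) = -433515 - \left(-316 - 1208\right) = -433515 - -1524 = -433515 + 1524 = -431991$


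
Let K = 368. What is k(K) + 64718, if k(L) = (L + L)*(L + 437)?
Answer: 657198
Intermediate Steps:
k(L) = 2*L*(437 + L) (k(L) = (2*L)*(437 + L) = 2*L*(437 + L))
k(K) + 64718 = 2*368*(437 + 368) + 64718 = 2*368*805 + 64718 = 592480 + 64718 = 657198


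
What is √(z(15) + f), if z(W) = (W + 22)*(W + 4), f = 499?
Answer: √1202 ≈ 34.670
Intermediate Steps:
z(W) = (4 + W)*(22 + W) (z(W) = (22 + W)*(4 + W) = (4 + W)*(22 + W))
√(z(15) + f) = √((88 + 15² + 26*15) + 499) = √((88 + 225 + 390) + 499) = √(703 + 499) = √1202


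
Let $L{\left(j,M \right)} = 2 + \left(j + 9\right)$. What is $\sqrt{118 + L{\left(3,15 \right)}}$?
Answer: $2 \sqrt{33} \approx 11.489$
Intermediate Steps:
$L{\left(j,M \right)} = 11 + j$ ($L{\left(j,M \right)} = 2 + \left(9 + j\right) = 11 + j$)
$\sqrt{118 + L{\left(3,15 \right)}} = \sqrt{118 + \left(11 + 3\right)} = \sqrt{118 + 14} = \sqrt{132} = 2 \sqrt{33}$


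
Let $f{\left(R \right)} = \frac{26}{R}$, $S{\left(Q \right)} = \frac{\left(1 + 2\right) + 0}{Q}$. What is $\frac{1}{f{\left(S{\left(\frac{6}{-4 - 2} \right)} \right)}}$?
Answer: $- \frac{3}{26} \approx -0.11538$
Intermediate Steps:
$S{\left(Q \right)} = \frac{3}{Q}$ ($S{\left(Q \right)} = \frac{3 + 0}{Q} = \frac{3}{Q}$)
$\frac{1}{f{\left(S{\left(\frac{6}{-4 - 2} \right)} \right)}} = \frac{1}{26 \frac{1}{3 \frac{1}{6 \frac{1}{-4 - 2}}}} = \frac{1}{26 \frac{1}{3 \frac{1}{6 \frac{1}{-6}}}} = \frac{1}{26 \frac{1}{3 \frac{1}{6 \left(- \frac{1}{6}\right)}}} = \frac{1}{26 \frac{1}{3 \frac{1}{-1}}} = \frac{1}{26 \frac{1}{3 \left(-1\right)}} = \frac{1}{26 \frac{1}{-3}} = \frac{1}{26 \left(- \frac{1}{3}\right)} = \frac{1}{- \frac{26}{3}} = - \frac{3}{26}$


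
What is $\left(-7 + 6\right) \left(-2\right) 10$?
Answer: $20$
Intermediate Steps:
$\left(-7 + 6\right) \left(-2\right) 10 = \left(-1\right) \left(-2\right) 10 = 2 \cdot 10 = 20$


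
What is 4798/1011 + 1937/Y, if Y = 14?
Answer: 2025479/14154 ≈ 143.10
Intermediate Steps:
4798/1011 + 1937/Y = 4798/1011 + 1937/14 = 2025479/14154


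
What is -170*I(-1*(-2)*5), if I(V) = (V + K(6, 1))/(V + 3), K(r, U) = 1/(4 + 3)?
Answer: -12070/91 ≈ -132.64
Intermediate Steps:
K(r, U) = ⅐ (K(r, U) = 1/7 = ⅐)
I(V) = (⅐ + V)/(3 + V) (I(V) = (V + ⅐)/(V + 3) = (⅐ + V)/(3 + V))
-170*I(-1*(-2)*5) = -170*(⅐ - 1*(-2)*5)/(3 - 1*(-2)*5) = -170*(⅐ + 2*5)/(3 + 2*5) = -170*(⅐ + 10)/(3 + 10) = -170*71/(13*7) = -170*71/91 = -12070/91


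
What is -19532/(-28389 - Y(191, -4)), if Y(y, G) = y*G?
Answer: 19532/27625 ≈ 0.70704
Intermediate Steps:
Y(y, G) = G*y
-19532/(-28389 - Y(191, -4)) = -19532/(-28389 - (-4)*191) = -19532/(-28389 - 1*(-764)) = -19532/(-28389 + 764) = -19532/(-27625) = -19532*(-1/27625) = 19532/27625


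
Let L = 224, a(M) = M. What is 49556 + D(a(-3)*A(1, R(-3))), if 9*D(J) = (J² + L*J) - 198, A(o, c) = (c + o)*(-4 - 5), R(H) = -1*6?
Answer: 48199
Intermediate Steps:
R(H) = -6
A(o, c) = -9*c - 9*o (A(o, c) = (c + o)*(-9) = -9*c - 9*o)
D(J) = -22 + J²/9 + 224*J/9 (D(J) = ((J² + 224*J) - 198)/9 = (-198 + J² + 224*J)/9 = -22 + J²/9 + 224*J/9)
49556 + D(a(-3)*A(1, R(-3))) = 49556 + (-22 + (-3*(-9*(-6) - 9*1))²/9 + 224*(-3*(-9*(-6) - 9*1))/9) = 49556 + (-22 + (-3*(54 - 9))²/9 + 224*(-3*(54 - 9))/9) = 49556 + (-22 + (-3*45)²/9 + 224*(-3*45)/9) = 49556 + (-22 + (⅑)*(-135)² + (224/9)*(-135)) = 49556 + (-22 + (⅑)*18225 - 3360) = 49556 + (-22 + 2025 - 3360) = 49556 - 1357 = 48199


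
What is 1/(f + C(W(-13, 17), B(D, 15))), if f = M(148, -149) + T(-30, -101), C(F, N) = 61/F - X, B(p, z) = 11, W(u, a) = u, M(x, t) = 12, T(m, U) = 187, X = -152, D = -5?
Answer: 13/4502 ≈ 0.0028876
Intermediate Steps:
C(F, N) = 152 + 61/F (C(F, N) = 61/F - 1*(-152) = 61/F + 152 = 152 + 61/F)
f = 199 (f = 12 + 187 = 199)
1/(f + C(W(-13, 17), B(D, 15))) = 1/(199 + (152 + 61/(-13))) = 1/(199 + (152 + 61*(-1/13))) = 1/(199 + (152 - 61/13)) = 1/(199 + 1915/13) = 1/(4502/13) = 13/4502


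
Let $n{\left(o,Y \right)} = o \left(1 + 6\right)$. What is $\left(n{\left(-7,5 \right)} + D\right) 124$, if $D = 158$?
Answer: $13516$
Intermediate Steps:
$n{\left(o,Y \right)} = 7 o$ ($n{\left(o,Y \right)} = o 7 = 7 o$)
$\left(n{\left(-7,5 \right)} + D\right) 124 = \left(7 \left(-7\right) + 158\right) 124 = \left(-49 + 158\right) 124 = 109 \cdot 124 = 13516$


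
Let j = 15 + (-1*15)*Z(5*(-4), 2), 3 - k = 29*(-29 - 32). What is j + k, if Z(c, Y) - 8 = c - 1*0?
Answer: 1967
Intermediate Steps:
Z(c, Y) = 8 + c (Z(c, Y) = 8 + (c - 1*0) = 8 + (c + 0) = 8 + c)
k = 1772 (k = 3 - 29*(-29 - 32) = 3 - 29*(-61) = 3 - 1*(-1769) = 3 + 1769 = 1772)
j = 195 (j = 15 + (-1*15)*(8 + 5*(-4)) = 15 - 15*(8 - 20) = 15 - 15*(-12) = 15 + 180 = 195)
j + k = 195 + 1772 = 1967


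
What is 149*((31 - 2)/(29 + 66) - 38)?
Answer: -533569/95 ≈ -5616.5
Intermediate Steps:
149*((31 - 2)/(29 + 66) - 38) = 149*(29/95 - 38) = 149*(-3581/95) = -533569/95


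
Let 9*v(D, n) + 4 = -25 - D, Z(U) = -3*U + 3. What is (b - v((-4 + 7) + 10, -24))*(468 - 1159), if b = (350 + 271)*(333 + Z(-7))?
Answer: -459587555/3 ≈ -1.5320e+8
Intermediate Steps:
Z(U) = 3 - 3*U
v(D, n) = -29/9 - D/9 (v(D, n) = -4/9 + (-25 - D)/9 = -4/9 + (-25/9 - D/9) = -29/9 - D/9)
b = 221697 (b = (350 + 271)*(333 + (3 - 3*(-7))) = 621*(333 + (3 + 21)) = 621*(333 + 24) = 621*357 = 221697)
(b - v((-4 + 7) + 10, -24))*(468 - 1159) = (221697 - (-29/9 - ((-4 + 7) + 10)/9))*(468 - 1159) = (221697 - (-29/9 - (3 + 10)/9))*(-691) = (221697 - (-29/9 - 1/9*13))*(-691) = (221697 - (-29/9 - 13/9))*(-691) = (221697 - 1*(-14/3))*(-691) = (221697 + 14/3)*(-691) = (665105/3)*(-691) = -459587555/3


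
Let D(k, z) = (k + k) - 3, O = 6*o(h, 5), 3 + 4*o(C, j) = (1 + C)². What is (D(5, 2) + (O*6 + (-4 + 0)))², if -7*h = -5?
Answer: 14400/2401 ≈ 5.9975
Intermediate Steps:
h = 5/7 (h = -⅐*(-5) = 5/7 ≈ 0.71429)
o(C, j) = -¾ + (1 + C)²/4
O = -9/98 (O = 6*(-¾ + (1 + 5/7)²/4) = 6*(-¾ + (12/7)²/4) = 6*(-¾ + (¼)*(144/49)) = 6*(-¾ + 36/49) = 6*(-3/196) = -9/98 ≈ -0.091837)
D(k, z) = -3 + 2*k (D(k, z) = 2*k - 3 = -3 + 2*k)
(D(5, 2) + (O*6 + (-4 + 0)))² = ((-3 + 2*5) + (-9/98*6 + (-4 + 0)))² = ((-3 + 10) + (-27/49 - 4))² = (7 - 223/49)² = (120/49)² = 14400/2401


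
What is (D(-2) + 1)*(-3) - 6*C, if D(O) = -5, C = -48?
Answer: 300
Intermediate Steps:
(D(-2) + 1)*(-3) - 6*C = (-5 + 1)*(-3) - 6*(-48) = -4*(-3) + 288 = 12 + 288 = 300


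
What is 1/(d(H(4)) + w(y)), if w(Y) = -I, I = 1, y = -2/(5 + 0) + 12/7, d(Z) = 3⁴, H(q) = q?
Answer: 1/80 ≈ 0.012500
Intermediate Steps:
d(Z) = 81
y = 46/35 (y = -2/5 + 12*(⅐) = -2*⅕ + 12/7 = -⅖ + 12/7 = 46/35 ≈ 1.3143)
w(Y) = -1 (w(Y) = -1*1 = -1)
1/(d(H(4)) + w(y)) = 1/(81 - 1) = 1/80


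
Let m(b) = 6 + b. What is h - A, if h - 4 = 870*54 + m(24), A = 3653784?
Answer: -3606770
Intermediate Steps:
h = 47014 (h = 4 + (870*54 + (6 + 24)) = 4 + (46980 + 30) = 4 + 47010 = 47014)
h - A = 47014 - 1*3653784 = 47014 - 3653784 = -3606770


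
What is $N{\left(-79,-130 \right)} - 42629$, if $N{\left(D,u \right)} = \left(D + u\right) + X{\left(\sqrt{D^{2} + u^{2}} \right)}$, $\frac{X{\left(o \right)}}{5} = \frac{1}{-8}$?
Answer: $- \frac{342709}{8} \approx -42839.0$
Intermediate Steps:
$X{\left(o \right)} = - \frac{5}{8}$ ($X{\left(o \right)} = \frac{5}{-8} = 5 \left(- \frac{1}{8}\right) = - \frac{5}{8}$)
$N{\left(D,u \right)} = - \frac{5}{8} + D + u$ ($N{\left(D,u \right)} = \left(D + u\right) - \frac{5}{8} = - \frac{5}{8} + D + u$)
$N{\left(-79,-130 \right)} - 42629 = \left(- \frac{5}{8} - 79 - 130\right) - 42629 = - \frac{1677}{8} - 42629 = - \frac{342709}{8}$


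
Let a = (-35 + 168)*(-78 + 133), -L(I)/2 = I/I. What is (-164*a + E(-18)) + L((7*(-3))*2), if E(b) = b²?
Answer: -1199338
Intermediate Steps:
L(I) = -2 (L(I) = -2*I/I = -2*1 = -2)
a = 7315 (a = 133*55 = 7315)
(-164*a + E(-18)) + L((7*(-3))*2) = (-164*7315 + (-18)²) - 2 = (-1199660 + 324) - 2 = -1199336 - 2 = -1199338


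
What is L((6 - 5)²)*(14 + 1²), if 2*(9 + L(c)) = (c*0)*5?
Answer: -135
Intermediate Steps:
L(c) = -9 (L(c) = -9 + ((c*0)*5)/2 = -9 + (0*5)/2 = -9 + (½)*0 = -9 + 0 = -9)
L((6 - 5)²)*(14 + 1²) = -9*(14 + 1²) = -9*(14 + 1) = -9*15 = -135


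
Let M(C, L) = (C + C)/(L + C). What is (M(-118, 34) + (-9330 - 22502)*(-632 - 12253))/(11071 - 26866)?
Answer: -8613261779/331695 ≈ -25967.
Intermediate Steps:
M(C, L) = 2*C/(C + L) (M(C, L) = (2*C)/(C + L) = 2*C/(C + L))
(M(-118, 34) + (-9330 - 22502)*(-632 - 12253))/(11071 - 26866) = (2*(-118)/(-118 + 34) + (-9330 - 22502)*(-632 - 12253))/(11071 - 26866) = (2*(-118)/(-84) - 31832*(-12885))/(-15795) = (2*(-118)*(-1/84) + 410155320)*(-1/15795) = (59/21 + 410155320)*(-1/15795) = (8613261779/21)*(-1/15795) = -8613261779/331695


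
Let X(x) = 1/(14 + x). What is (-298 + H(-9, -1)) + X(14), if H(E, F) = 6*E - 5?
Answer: -9995/28 ≈ -356.96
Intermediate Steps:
H(E, F) = -5 + 6*E
(-298 + H(-9, -1)) + X(14) = (-298 + (-5 + 6*(-9))) + 1/(14 + 14) = (-298 + (-5 - 54)) + 1/28 = (-298 - 59) + 1/28 = -357 + 1/28 = -9995/28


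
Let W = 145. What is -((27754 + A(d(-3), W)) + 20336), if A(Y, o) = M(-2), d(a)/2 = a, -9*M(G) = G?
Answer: -432812/9 ≈ -48090.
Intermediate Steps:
M(G) = -G/9
d(a) = 2*a
A(Y, o) = 2/9 (A(Y, o) = -⅑*(-2) = 2/9)
-((27754 + A(d(-3), W)) + 20336) = -((27754 + 2/9) + 20336) = -(249788/9 + 20336) = -1*432812/9 = -432812/9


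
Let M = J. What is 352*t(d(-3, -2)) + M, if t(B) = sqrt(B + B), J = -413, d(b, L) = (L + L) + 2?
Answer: -413 + 704*I ≈ -413.0 + 704.0*I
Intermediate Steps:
d(b, L) = 2 + 2*L (d(b, L) = 2*L + 2 = 2 + 2*L)
t(B) = sqrt(2)*sqrt(B) (t(B) = sqrt(2*B) = sqrt(2)*sqrt(B))
M = -413
352*t(d(-3, -2)) + M = 352*(sqrt(2)*sqrt(2 + 2*(-2))) - 413 = 352*(sqrt(2)*sqrt(2 - 4)) - 413 = 352*(sqrt(2)*sqrt(-2)) - 413 = 352*(sqrt(2)*(I*sqrt(2))) - 413 = 352*(2*I) - 413 = 704*I - 413 = -413 + 704*I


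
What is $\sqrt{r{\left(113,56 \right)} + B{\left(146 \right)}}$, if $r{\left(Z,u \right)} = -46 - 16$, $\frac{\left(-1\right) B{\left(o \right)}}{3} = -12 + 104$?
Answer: $13 i \sqrt{2} \approx 18.385 i$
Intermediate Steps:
$B{\left(o \right)} = -276$ ($B{\left(o \right)} = - 3 \left(-12 + 104\right) = \left(-3\right) 92 = -276$)
$r{\left(Z,u \right)} = -62$ ($r{\left(Z,u \right)} = -46 - 16 = -62$)
$\sqrt{r{\left(113,56 \right)} + B{\left(146 \right)}} = \sqrt{-62 - 276} = \sqrt{-338} = 13 i \sqrt{2}$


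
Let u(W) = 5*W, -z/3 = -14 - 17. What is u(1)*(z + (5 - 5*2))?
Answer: 440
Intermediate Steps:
z = 93 (z = -3*(-14 - 17) = -3*(-31) = 93)
u(1)*(z + (5 - 5*2)) = (5*1)*(93 + (5 - 5*2)) = 5*(93 + (5 - 10)) = 5*(93 - 5) = 5*88 = 440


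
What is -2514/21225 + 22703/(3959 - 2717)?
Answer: 159582929/8787150 ≈ 18.161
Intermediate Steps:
-2514/21225 + 22703/(3959 - 2717) = -2514*1/21225 + 22703/1242 = -838/7075 + 22703*(1/1242) = -838/7075 + 22703/1242 = 159582929/8787150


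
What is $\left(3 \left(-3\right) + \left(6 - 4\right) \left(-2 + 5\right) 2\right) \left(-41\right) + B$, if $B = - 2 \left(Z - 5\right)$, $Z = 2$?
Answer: $-117$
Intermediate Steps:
$B = 6$ ($B = - 2 \left(2 - 5\right) = \left(-2\right) \left(-3\right) = 6$)
$\left(3 \left(-3\right) + \left(6 - 4\right) \left(-2 + 5\right) 2\right) \left(-41\right) + B = \left(3 \left(-3\right) + \left(6 - 4\right) \left(-2 + 5\right) 2\right) \left(-41\right) + 6 = \left(-9 + 2 \cdot 3 \cdot 2\right) \left(-41\right) + 6 = \left(-9 + 6 \cdot 2\right) \left(-41\right) + 6 = \left(-9 + 12\right) \left(-41\right) + 6 = 3 \left(-41\right) + 6 = -123 + 6 = -117$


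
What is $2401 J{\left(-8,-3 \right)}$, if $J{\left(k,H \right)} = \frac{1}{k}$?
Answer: $- \frac{2401}{8} \approx -300.13$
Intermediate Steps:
$2401 J{\left(-8,-3 \right)} = \frac{2401}{-8} = 2401 \left(- \frac{1}{8}\right) = - \frac{2401}{8}$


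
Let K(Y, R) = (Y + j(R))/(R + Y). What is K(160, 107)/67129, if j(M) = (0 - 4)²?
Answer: 176/17923443 ≈ 9.8195e-6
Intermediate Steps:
j(M) = 16 (j(M) = (-4)² = 16)
K(Y, R) = (16 + Y)/(R + Y) (K(Y, R) = (Y + 16)/(R + Y) = (16 + Y)/(R + Y))
K(160, 107)/67129 = ((16 + 160)/(107 + 160))/67129 = (176/267)*(1/67129) = 176/17923443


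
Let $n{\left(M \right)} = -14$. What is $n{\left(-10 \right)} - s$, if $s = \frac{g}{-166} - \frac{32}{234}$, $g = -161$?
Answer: $- \frac{288089}{19422} \approx -14.833$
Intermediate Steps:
$s = \frac{16181}{19422}$ ($s = - \frac{161}{-166} - \frac{32}{234} = \left(-161\right) \left(- \frac{1}{166}\right) - \frac{16}{117} = \frac{161}{166} - \frac{16}{117} = \frac{16181}{19422} \approx 0.83313$)
$n{\left(-10 \right)} - s = -14 - \frac{16181}{19422} = - \frac{288089}{19422}$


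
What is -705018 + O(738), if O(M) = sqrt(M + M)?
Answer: -705018 + 6*sqrt(41) ≈ -7.0498e+5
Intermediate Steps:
O(M) = sqrt(2)*sqrt(M) (O(M) = sqrt(2*M) = sqrt(2)*sqrt(M))
-705018 + O(738) = -705018 + sqrt(2)*sqrt(738) = -705018 + sqrt(2)*(3*sqrt(82)) = -705018 + 6*sqrt(41)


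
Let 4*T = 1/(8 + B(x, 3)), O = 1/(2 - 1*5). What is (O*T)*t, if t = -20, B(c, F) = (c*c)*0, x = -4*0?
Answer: 5/24 ≈ 0.20833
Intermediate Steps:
x = 0
B(c, F) = 0 (B(c, F) = c²*0 = 0)
O = -⅓ (O = 1/(2 - 5) = 1/(-3) = -⅓ ≈ -0.33333)
T = 1/32 (T = 1/(4*(8 + 0)) = (¼)/8 = (¼)*(⅛) = 1/32 ≈ 0.031250)
(O*T)*t = -⅓*1/32*(-20) = -1/96*(-20) = 5/24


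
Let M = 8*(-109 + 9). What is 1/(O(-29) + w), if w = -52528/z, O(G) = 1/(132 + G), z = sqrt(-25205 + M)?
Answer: 382645/4181750721923 - 79609936*I*sqrt(26005)/4181750721923 ≈ 9.1504e-8 - 0.00307*I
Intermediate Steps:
M = -800 (M = 8*(-100) = -800)
z = I*sqrt(26005) (z = sqrt(-25205 - 800) = sqrt(-26005) = I*sqrt(26005) ≈ 161.26*I)
w = 7504*I*sqrt(26005)/3715 (w = -52528*(-I*sqrt(26005)/26005) = -(-7504)*I*sqrt(26005)/3715 = 7504*I*sqrt(26005)/3715 ≈ 325.73*I)
1/(O(-29) + w) = 1/(1/(132 - 29) + 7504*I*sqrt(26005)/3715) = 1/(1/103 + 7504*I*sqrt(26005)/3715)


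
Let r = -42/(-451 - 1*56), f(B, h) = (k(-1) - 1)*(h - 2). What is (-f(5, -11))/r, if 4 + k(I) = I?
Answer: -6591/7 ≈ -941.57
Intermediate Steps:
k(I) = -4 + I
f(B, h) = 12 - 6*h (f(B, h) = ((-4 - 1) - 1)*(h - 2) = (-5 - 1)*(-2 + h) = -6*(-2 + h) = 12 - 6*h)
r = 14/169 (r = -42/(-451 - 56) = -42/(-507) = -42*(-1/507) = 14/169 ≈ 0.082840)
(-f(5, -11))/r = (-(12 - 6*(-11)))/(14/169) = -(12 + 66)*(169/14) = -1*78*(169/14) = -78*169/14 = -6591/7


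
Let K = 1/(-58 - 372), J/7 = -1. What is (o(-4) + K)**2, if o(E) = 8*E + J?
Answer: 281266441/184900 ≈ 1521.2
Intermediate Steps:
J = -7 (J = 7*(-1) = -7)
o(E) = -7 + 8*E (o(E) = 8*E - 7 = -7 + 8*E)
K = -1/430 (K = 1/(-430) = -1/430 ≈ -0.0023256)
(o(-4) + K)**2 = ((-7 + 8*(-4)) - 1/430)**2 = ((-7 - 32) - 1/430)**2 = (-39 - 1/430)**2 = (-16771/430)**2 = 281266441/184900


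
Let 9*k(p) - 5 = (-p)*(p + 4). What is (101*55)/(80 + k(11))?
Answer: 9999/112 ≈ 89.277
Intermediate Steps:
k(p) = 5/9 - p*(4 + p)/9 (k(p) = 5/9 + ((-p)*(p + 4))/9 = 5/9 + ((-p)*(4 + p))/9 = 5/9 + (-p*(4 + p))/9 = 5/9 - p*(4 + p)/9)
(101*55)/(80 + k(11)) = (101*55)/(80 + (5/9 - 4/9*11 - 1/9*11**2)) = 5555/(80 + (5/9 - 44/9 - 1/9*121)) = 5555/(80 + (5/9 - 44/9 - 121/9)) = 5555/(80 - 160/9) = 5555/(560/9) = 5555*(9/560) = 9999/112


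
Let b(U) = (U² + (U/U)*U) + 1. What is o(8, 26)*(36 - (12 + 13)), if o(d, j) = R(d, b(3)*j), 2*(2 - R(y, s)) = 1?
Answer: 33/2 ≈ 16.500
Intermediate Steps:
b(U) = 1 + U + U² (b(U) = (U² + 1*U) + 1 = (U² + U) + 1 = (U + U²) + 1 = 1 + U + U²)
R(y, s) = 3/2 (R(y, s) = 2 - ½*1 = 2 - ½ = 3/2)
o(d, j) = 3/2
o(8, 26)*(36 - (12 + 13)) = 3*(36 - (12 + 13))/2 = 3*(36 - 1*25)/2 = 3*(36 - 25)/2 = (3/2)*11 = 33/2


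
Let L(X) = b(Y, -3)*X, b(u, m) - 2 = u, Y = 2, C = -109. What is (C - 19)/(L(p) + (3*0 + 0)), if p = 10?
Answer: -16/5 ≈ -3.2000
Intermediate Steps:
b(u, m) = 2 + u
L(X) = 4*X (L(X) = (2 + 2)*X = 4*X)
(C - 19)/(L(p) + (3*0 + 0)) = (-109 - 19)/(4*10 + (3*0 + 0)) = -128/(40 + (0 + 0)) = -128/(40 + 0) = -128/40 = (1/40)*(-128) = -16/5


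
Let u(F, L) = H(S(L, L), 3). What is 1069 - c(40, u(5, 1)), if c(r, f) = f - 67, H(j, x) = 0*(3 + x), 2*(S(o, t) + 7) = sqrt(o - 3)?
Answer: 1136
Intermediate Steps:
S(o, t) = -7 + sqrt(-3 + o)/2 (S(o, t) = -7 + sqrt(o - 3)/2 = -7 + sqrt(-3 + o)/2)
H(j, x) = 0
u(F, L) = 0
c(r, f) = -67 + f
1069 - c(40, u(5, 1)) = 1069 - (-67 + 0) = 1069 - 1*(-67) = 1069 + 67 = 1136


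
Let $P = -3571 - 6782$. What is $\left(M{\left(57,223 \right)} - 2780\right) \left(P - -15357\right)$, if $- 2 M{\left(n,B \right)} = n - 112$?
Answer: $-13773510$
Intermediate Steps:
$M{\left(n,B \right)} = 56 - \frac{n}{2}$ ($M{\left(n,B \right)} = - \frac{n - 112}{2} = - \frac{-112 + n}{2} = 56 - \frac{n}{2}$)
$P = -10353$ ($P = -3571 - 6782 = -10353$)
$\left(M{\left(57,223 \right)} - 2780\right) \left(P - -15357\right) = \left(\left(56 - \frac{57}{2}\right) - 2780\right) \left(-10353 - -15357\right) = \left(\left(56 - \frac{57}{2}\right) - 2780\right) \left(-10353 + \left(-9513 + 24870\right)\right) = \left(\frac{55}{2} - 2780\right) \left(-10353 + 15357\right) = \left(- \frac{5505}{2}\right) 5004 = -13773510$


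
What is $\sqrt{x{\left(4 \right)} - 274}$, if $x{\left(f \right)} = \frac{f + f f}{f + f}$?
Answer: $\frac{i \sqrt{1086}}{2} \approx 16.477 i$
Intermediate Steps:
$x{\left(f \right)} = \frac{f + f^{2}}{2 f}$
$\sqrt{x{\left(4 \right)} - 274} = \sqrt{\left(\frac{1}{2} + \frac{1}{2} \cdot 4\right) - 274} = \sqrt{\left(\frac{1}{2} + 2\right) - 274} = \sqrt{\frac{5}{2} - 274} = \sqrt{- \frac{543}{2}} = \frac{i \sqrt{1086}}{2}$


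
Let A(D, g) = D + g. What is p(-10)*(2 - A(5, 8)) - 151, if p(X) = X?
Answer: -41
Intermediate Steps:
p(-10)*(2 - A(5, 8)) - 151 = -10*(2 - (5 + 8)) - 151 = -10*(2 - 1*13) - 151 = -10*(2 - 13) - 151 = -10*(-11) - 151 = 110 - 151 = -41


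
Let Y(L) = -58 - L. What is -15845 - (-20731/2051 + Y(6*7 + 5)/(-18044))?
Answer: -586021771371/37008244 ≈ -15835.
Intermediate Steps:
-15845 - (-20731/2051 + Y(6*7 + 5)/(-18044)) = -15845 - (-20731/2051 + (-58 - (6*7 + 5))/(-18044)) = -15845 - (-20731*1/2051 + (-58 - (42 + 5))*(-1/18044)) = -15845 - (-20731/2051 + (-58 - 1*47)*(-1/18044)) = -15845 - (-20731/2051 + (-58 - 47)*(-1/18044)) = -15845 - (-20731/2051 - 105*(-1/18044)) = -15845 - (-20731/2051 + 105/18044) = -15845 - 1*(-373854809/37008244) = -15845 + 373854809/37008244 = -586021771371/37008244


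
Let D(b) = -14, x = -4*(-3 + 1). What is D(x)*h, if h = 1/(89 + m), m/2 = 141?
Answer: -2/53 ≈ -0.037736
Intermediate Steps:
m = 282 (m = 2*141 = 282)
x = 8 (x = -4*(-2) = 8)
h = 1/371 (h = 1/(89 + 282) = 1/371 ≈ 0.0026954)
D(x)*h = -14*1/371 = -2/53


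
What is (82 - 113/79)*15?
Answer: 95475/79 ≈ 1208.5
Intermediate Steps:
(82 - 113/79)*15 = (6365/79)*15 = 95475/79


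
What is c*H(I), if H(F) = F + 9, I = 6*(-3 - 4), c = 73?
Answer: -2409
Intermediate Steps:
I = -42 (I = 6*(-7) = -42)
H(F) = 9 + F
c*H(I) = 73*(9 - 42) = 73*(-33) = -2409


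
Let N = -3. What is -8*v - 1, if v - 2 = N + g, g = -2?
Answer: 23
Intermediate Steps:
v = -3 (v = 2 + (-3 - 2) = 2 - 5 = -3)
-8*v - 1 = -8*(-3) - 1 = 24 - 1 = 23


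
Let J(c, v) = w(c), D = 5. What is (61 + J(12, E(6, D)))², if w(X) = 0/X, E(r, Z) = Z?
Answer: 3721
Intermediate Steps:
w(X) = 0
J(c, v) = 0
(61 + J(12, E(6, D)))² = (61 + 0)² = 61² = 3721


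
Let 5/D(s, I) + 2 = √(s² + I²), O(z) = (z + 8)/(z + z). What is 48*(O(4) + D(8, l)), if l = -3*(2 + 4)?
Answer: 293/4 + 5*√97/4 ≈ 85.561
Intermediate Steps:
O(z) = (8 + z)/(2*z) (O(z) = (8 + z)/((2*z)) = (8 + z)*(1/(2*z)) = (8 + z)/(2*z))
l = -18 (l = -3*6 = -18)
D(s, I) = 5/(-2 + √(I² + s²)) (D(s, I) = 5/(-2 + √(s² + I²)) = 5/(-2 + √(I² + s²)))
48*(O(4) + D(8, l)) = 48*((½)*(8 + 4)/4 + 5/(-2 + √((-18)² + 8²))) = 48*((½)*(¼)*12 + 5/(-2 + √(324 + 64))) = 48*(3/2 + 5/(-2 + √388)) = 48*(3/2 + 5/(-2 + 2*√97)) = 72 + 240/(-2 + 2*√97)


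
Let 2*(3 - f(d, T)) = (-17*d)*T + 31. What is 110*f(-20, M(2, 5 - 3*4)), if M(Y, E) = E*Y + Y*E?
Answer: 522225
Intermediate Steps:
M(Y, E) = 2*E*Y (M(Y, E) = E*Y + E*Y = 2*E*Y)
f(d, T) = -25/2 + 17*T*d/2 (f(d, T) = 3 - ((-17*d)*T + 31)/2 = 3 - (-17*T*d + 31)/2 = 3 - (31 - 17*T*d)/2 = 3 + (-31/2 + 17*T*d/2) = -25/2 + 17*T*d/2)
110*f(-20, M(2, 5 - 3*4)) = 110*(-25/2 + (17/2)*(2*(5 - 3*4)*2)*(-20)) = 110*(-25/2 + (17/2)*(2*(5 - 12)*2)*(-20)) = 110*(-25/2 + (17/2)*(2*(-7)*2)*(-20)) = 110*(-25/2 + (17/2)*(-28)*(-20)) = 110*(-25/2 + 4760) = 110*(9495/2) = 522225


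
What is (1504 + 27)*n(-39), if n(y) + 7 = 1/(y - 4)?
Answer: -462362/43 ≈ -10753.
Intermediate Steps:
n(y) = -7 + 1/(-4 + y) (n(y) = -7 + 1/(y - 4) = -7 + 1/(-4 + y))
(1504 + 27)*n(-39) = (1504 + 27)*((29 - 7*(-39))/(-4 - 39)) = 1531*((29 + 273)/(-43)) = 1531*(-1/43*302) = 1531*(-302/43) = -462362/43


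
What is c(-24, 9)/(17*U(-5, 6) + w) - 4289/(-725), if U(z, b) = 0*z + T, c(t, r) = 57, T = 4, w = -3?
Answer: 64022/9425 ≈ 6.7928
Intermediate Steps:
U(z, b) = 4 (U(z, b) = 0*z + 4 = 0 + 4 = 4)
c(-24, 9)/(17*U(-5, 6) + w) - 4289/(-725) = 57/(17*4 - 3) - 4289/(-725) = 57/(68 - 3) - 4289*(-1/725) = 57/65 + 4289/725 = 64022/9425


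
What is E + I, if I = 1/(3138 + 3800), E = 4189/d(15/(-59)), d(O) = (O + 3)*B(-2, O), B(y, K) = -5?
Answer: -428683207/1404945 ≈ -305.12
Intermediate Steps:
d(O) = -15 - 5*O (d(O) = (O + 3)*(-5) = (3 + O)*(-5) = -15 - 5*O)
E = -247151/810 (E = 4189/(-15 - 75/(-59)) = 4189/(-15 - 75*(-1)/59) = 4189/(-15 - 5*(-15/59)) = 4189/(-15 + 75/59) = 4189/(-810/59) = 4189*(-59/810) = -247151/810 ≈ -305.12)
I = 1/6938 ≈ 0.00014413
E + I = -247151/810 + 1/6938 = -428683207/1404945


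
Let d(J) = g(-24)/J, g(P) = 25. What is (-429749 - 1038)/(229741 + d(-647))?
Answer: -278719189/148642402 ≈ -1.8751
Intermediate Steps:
d(J) = 25/J
(-429749 - 1038)/(229741 + d(-647)) = (-429749 - 1038)/(229741 + 25/(-647)) = -430787/(229741 + 25*(-1/647)) = -430787/(229741 - 25/647) = -430787/148642402/647 = -430787*647/148642402 = -278719189/148642402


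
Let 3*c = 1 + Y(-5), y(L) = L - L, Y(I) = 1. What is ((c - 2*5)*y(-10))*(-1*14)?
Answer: 0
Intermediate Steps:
y(L) = 0
c = ⅔ (c = (1 + 1)/3 = (⅓)*2 = ⅔ ≈ 0.66667)
((c - 2*5)*y(-10))*(-1*14) = ((⅔ - 2*5)*0)*(-1*14) = ((⅔ - 10)*0)*(-14) = -28/3*0*(-14) = 0*(-14) = 0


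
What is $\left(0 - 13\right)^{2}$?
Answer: $169$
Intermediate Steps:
$\left(0 - 13\right)^{2} = \left(-13\right)^{2} = 169$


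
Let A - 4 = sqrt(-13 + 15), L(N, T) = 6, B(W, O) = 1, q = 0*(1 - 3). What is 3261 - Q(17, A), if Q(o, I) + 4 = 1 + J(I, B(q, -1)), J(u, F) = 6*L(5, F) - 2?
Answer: 3230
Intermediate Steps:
q = 0 (q = 0*(-2) = 0)
A = 4 + sqrt(2) (A = 4 + sqrt(-13 + 15) = 4 + sqrt(2) ≈ 5.4142)
J(u, F) = 34 (J(u, F) = 6*6 - 2 = 36 - 2 = 34)
Q(o, I) = 31 (Q(o, I) = -4 + (1 + 34) = -4 + 35 = 31)
3261 - Q(17, A) = 3261 - 1*31 = 3261 - 31 = 3230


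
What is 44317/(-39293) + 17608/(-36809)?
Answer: -2323135597/1446336037 ≈ -1.6062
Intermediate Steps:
44317/(-39293) + 17608/(-36809) = 44317*(-1/39293) + 17608*(-1/36809) = -44317/39293 - 17608/36809 = -2323135597/1446336037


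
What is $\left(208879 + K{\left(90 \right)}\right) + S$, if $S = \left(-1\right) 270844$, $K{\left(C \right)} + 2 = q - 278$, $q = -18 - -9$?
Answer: $-62254$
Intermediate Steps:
$q = -9$ ($q = -18 + 9 = -9$)
$K{\left(C \right)} = -289$ ($K{\left(C \right)} = -2 - 287 = -289$)
$S = -270844$
$\left(208879 + K{\left(90 \right)}\right) + S = \left(208879 - 289\right) - 270844 = 208590 - 270844 = -62254$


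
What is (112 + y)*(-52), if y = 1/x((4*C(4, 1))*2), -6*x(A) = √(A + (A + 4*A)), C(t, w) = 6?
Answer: -5824 + 13*√2 ≈ -5805.6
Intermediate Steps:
x(A) = -√6*√A/6 (x(A) = -√(A + (A + 4*A))/6 = -√(A + 5*A)/6 = -√6*√A/6)
y = -√2/4 (y = 1/(-√6*√((4*6)*2)/6) = 1/(-√6*√(24*2)/6) = 1/(-√6*√48/6) = 1/(-√6*4*√3/6) = 1/(-2*√2) = -√2/4 ≈ -0.35355)
(112 + y)*(-52) = (112 - √2/4)*(-52) = -5824 + 13*√2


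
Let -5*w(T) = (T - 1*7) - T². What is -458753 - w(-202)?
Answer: -2334778/5 ≈ -4.6696e+5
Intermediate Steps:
w(T) = 7/5 - T/5 + T²/5 (w(T) = -((T - 1*7) - T²)/5 = -((T - 7) - T²)/5 = -((-7 + T) - T²)/5 = -(-7 + T - T²)/5 = 7/5 - T/5 + T²/5)
-458753 - w(-202) = -458753 - (7/5 - ⅕*(-202) + (⅕)*(-202)²) = -458753 - (7/5 + 202/5 + (⅕)*40804) = -458753 - (7/5 + 202/5 + 40804/5) = -458753 - 1*41013/5 = -458753 - 41013/5 = -2334778/5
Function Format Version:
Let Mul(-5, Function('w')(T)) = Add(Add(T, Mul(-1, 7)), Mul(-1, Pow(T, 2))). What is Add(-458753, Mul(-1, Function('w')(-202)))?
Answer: Rational(-2334778, 5) ≈ -4.6696e+5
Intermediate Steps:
Function('w')(T) = Add(Rational(7, 5), Mul(Rational(-1, 5), T), Mul(Rational(1, 5), Pow(T, 2))) (Function('w')(T) = Mul(Rational(-1, 5), Add(Add(T, Mul(-1, 7)), Mul(-1, Pow(T, 2)))) = Mul(Rational(-1, 5), Add(Add(T, -7), Mul(-1, Pow(T, 2)))) = Mul(Rational(-1, 5), Add(Add(-7, T), Mul(-1, Pow(T, 2)))) = Mul(Rational(-1, 5), Add(-7, T, Mul(-1, Pow(T, 2)))) = Add(Rational(7, 5), Mul(Rational(-1, 5), T), Mul(Rational(1, 5), Pow(T, 2))))
Add(-458753, Mul(-1, Function('w')(-202))) = Add(-458753, Mul(-1, Add(Rational(7, 5), Mul(Rational(-1, 5), -202), Mul(Rational(1, 5), Pow(-202, 2))))) = Add(-458753, Mul(-1, Add(Rational(7, 5), Rational(202, 5), Mul(Rational(1, 5), 40804)))) = Add(-458753, Mul(-1, Add(Rational(7, 5), Rational(202, 5), Rational(40804, 5)))) = Add(-458753, Mul(-1, Rational(41013, 5))) = Add(-458753, Rational(-41013, 5)) = Rational(-2334778, 5)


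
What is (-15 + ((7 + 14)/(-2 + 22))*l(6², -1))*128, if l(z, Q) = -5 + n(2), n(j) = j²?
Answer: -10272/5 ≈ -2054.4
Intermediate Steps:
l(z, Q) = -1 (l(z, Q) = -5 + 2² = -5 + 4 = -1)
(-15 + ((7 + 14)/(-2 + 22))*l(6², -1))*128 = (-15 + ((7 + 14)/(-2 + 22))*(-1))*128 = (-15 + (21/20)*(-1))*128 = (-15 - 21/20)*128 = -321/20*128 = -10272/5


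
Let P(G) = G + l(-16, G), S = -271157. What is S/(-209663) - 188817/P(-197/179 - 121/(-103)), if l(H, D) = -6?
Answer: 243304150088035/7635507134 ≈ 31865.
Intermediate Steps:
P(G) = -6 + G (P(G) = G - 6 = -6 + G)
S/(-209663) - 188817/P(-197/179 - 121/(-103)) = -271157/(-209663) - 188817/(-6 + (-197/179 - 121/(-103))) = -271157*(-1/209663) - 188817/(-6 + (-197*1/179 - 121*(-1/103))) = 271157/209663 - 188817/(-6 + (-197/179 + 121/103)) = 271157/209663 - 188817/(-6 + 1368/18437) = 271157/209663 - 188817/(-109254/18437) = 271157/209663 - 188817*(-18437/109254) = 271157/209663 + 1160406343/36418 = 243304150088035/7635507134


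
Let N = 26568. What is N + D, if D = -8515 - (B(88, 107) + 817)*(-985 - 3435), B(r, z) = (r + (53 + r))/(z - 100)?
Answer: 26416531/7 ≈ 3.7738e+6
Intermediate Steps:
B(r, z) = (53 + 2*r)/(-100 + z)
D = 26230555/7 (D = -8515 - ((53 + 2*88)/(-100 + 107) + 817)*(-985 - 3435) = -8515 - ((53 + 176)/7 + 817)*(-4420) = -8515 - ((⅐)*229 + 817)*(-4420) = -8515 - (229/7 + 817)*(-4420) = -8515 - 5948*(-4420)/7 = -8515 - 1*(-26290160/7) = -8515 + 26290160/7 = 26230555/7 ≈ 3.7472e+6)
N + D = 26568 + 26230555/7 = 26416531/7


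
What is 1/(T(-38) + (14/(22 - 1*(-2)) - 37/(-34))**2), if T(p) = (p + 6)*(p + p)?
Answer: 41616/101326393 ≈ 0.00041071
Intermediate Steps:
T(p) = 2*p*(6 + p) (T(p) = (6 + p)*(2*p) = 2*p*(6 + p))
1/(T(-38) + (14/(22 - 1*(-2)) - 37/(-34))**2) = 1/(2*(-38)*(6 - 38) + (14/(22 - 1*(-2)) - 37/(-34))**2) = 1/(2*(-38)*(-32) + (14/(22 + 2) - 37*(-1/34))**2) = 1/(2432 + (14/24 + 37/34)**2) = 1/(2432 + (14*(1/24) + 37/34)**2) = 1/(2432 + (7/12 + 37/34)**2) = 1/(2432 + (341/204)**2) = 1/(2432 + 116281/41616) = 1/(101326393/41616) = 41616/101326393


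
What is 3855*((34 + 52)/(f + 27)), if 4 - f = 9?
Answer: 165765/11 ≈ 15070.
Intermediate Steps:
f = -5 (f = 4 - 1*9 = 4 - 9 = -5)
3855*((34 + 52)/(f + 27)) = 3855*((34 + 52)/(-5 + 27)) = 3855*(86/22) = 3855*(86*(1/22)) = 3855*(43/11) = 165765/11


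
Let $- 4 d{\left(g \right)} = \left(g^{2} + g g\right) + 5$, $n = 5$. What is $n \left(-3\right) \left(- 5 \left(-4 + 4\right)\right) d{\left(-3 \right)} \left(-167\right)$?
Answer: $0$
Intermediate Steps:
$d{\left(g \right)} = - \frac{5}{4} - \frac{g^{2}}{2}$ ($d{\left(g \right)} = - \frac{\left(g^{2} + g g\right) + 5}{4} = - \frac{\left(g^{2} + g^{2}\right) + 5}{4} = - \frac{2 g^{2} + 5}{4} = - \frac{5 + 2 g^{2}}{4} = - \frac{5}{4} - \frac{g^{2}}{2}$)
$n \left(-3\right) \left(- 5 \left(-4 + 4\right)\right) d{\left(-3 \right)} \left(-167\right) = 5 \left(-3\right) \left(- 5 \left(-4 + 4\right)\right) \left(- \frac{5}{4} - \frac{\left(-3\right)^{2}}{2}\right) \left(-167\right) = - 15 \left(\left(-5\right) 0\right) \left(- \frac{5}{4} - \frac{9}{2}\right) \left(-167\right) = \left(-15\right) 0 \left(- \frac{5}{4} - \frac{9}{2}\right) \left(-167\right) = 0 \left(- \frac{23}{4}\right) \left(-167\right) = 0 \left(-167\right) = 0$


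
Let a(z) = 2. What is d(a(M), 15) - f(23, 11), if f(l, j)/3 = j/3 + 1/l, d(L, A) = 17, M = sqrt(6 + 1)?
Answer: 135/23 ≈ 5.8696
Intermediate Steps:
M = sqrt(7) ≈ 2.6458
f(l, j) = j + 3/l (f(l, j) = 3*(j/3 + 1/l) = 3*(1/l + j/3) = j + 3/l)
d(a(M), 15) - f(23, 11) = 17 - (11 + 3/23) = 17 - 1*256/23 = 17 - 256/23 = 135/23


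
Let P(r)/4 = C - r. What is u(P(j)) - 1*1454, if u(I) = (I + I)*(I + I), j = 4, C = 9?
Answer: 146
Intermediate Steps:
P(r) = 36 - 4*r (P(r) = 4*(9 - r) = 36 - 4*r)
u(I) = 4*I² (u(I) = (2*I)*(2*I) = 4*I²)
u(P(j)) - 1*1454 = 4*(36 - 4*4)² - 1*1454 = 4*(36 - 16)² - 1454 = 4*20² - 1454 = 4*400 - 1454 = 1600 - 1454 = 146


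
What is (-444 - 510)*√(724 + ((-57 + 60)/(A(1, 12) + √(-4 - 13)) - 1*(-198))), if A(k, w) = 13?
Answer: -954*√((11989 + 922*I*√17)/(13 + I*√17)) ≈ -28971.0 + 1.0446*I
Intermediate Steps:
(-444 - 510)*√(724 + ((-57 + 60)/(A(1, 12) + √(-4 - 13)) - 1*(-198))) = (-444 - 510)*√(724 + ((-57 + 60)/(13 + √(-4 - 13)) - 1*(-198))) = -954*√(724 + (3/(13 + √(-17)) + 198)) = -954*√(724 + (3/(13 + I*√17) + 198)) = -954*√(724 + (198 + 3/(13 + I*√17))) = -954*√(922 + 3/(13 + I*√17))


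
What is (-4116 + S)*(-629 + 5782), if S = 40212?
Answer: 186002688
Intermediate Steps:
(-4116 + S)*(-629 + 5782) = (-4116 + 40212)*(-629 + 5782) = 36096*5153 = 186002688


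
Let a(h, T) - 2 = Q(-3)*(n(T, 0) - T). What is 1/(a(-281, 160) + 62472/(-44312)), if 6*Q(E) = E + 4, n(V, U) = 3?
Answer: -33234/850009 ≈ -0.039098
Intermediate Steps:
Q(E) = 2/3 + E/6 (Q(E) = (E + 4)/6 = (4 + E)/6 = 2/3 + E/6)
a(h, T) = 5/2 - T/6 (a(h, T) = 2 + (2/3 + (1/6)*(-3))*(3 - T) = 2 + (2/3 - 1/2)*(3 - T) = 2 + (3 - T)/6 = 2 + (1/2 - T/6) = 5/2 - T/6)
1/(a(-281, 160) + 62472/(-44312)) = 1/((5/2 - 1/6*160) + 62472/(-44312)) = 1/((5/2 - 80/3) + 62472*(-1/44312)) = 1/(-145/6 - 7809/5539) = 1/(-850009/33234) = -33234/850009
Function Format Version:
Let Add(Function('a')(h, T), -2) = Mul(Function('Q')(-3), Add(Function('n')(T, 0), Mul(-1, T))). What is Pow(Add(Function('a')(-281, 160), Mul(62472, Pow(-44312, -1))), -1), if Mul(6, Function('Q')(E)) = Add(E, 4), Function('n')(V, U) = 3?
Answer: Rational(-33234, 850009) ≈ -0.039098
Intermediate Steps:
Function('Q')(E) = Add(Rational(2, 3), Mul(Rational(1, 6), E)) (Function('Q')(E) = Mul(Rational(1, 6), Add(E, 4)) = Mul(Rational(1, 6), Add(4, E)) = Add(Rational(2, 3), Mul(Rational(1, 6), E)))
Function('a')(h, T) = Add(Rational(5, 2), Mul(Rational(-1, 6), T)) (Function('a')(h, T) = Add(2, Mul(Add(Rational(2, 3), Mul(Rational(1, 6), -3)), Add(3, Mul(-1, T)))) = Add(2, Mul(Add(Rational(2, 3), Rational(-1, 2)), Add(3, Mul(-1, T)))) = Add(2, Mul(Rational(1, 6), Add(3, Mul(-1, T)))) = Add(2, Add(Rational(1, 2), Mul(Rational(-1, 6), T))) = Add(Rational(5, 2), Mul(Rational(-1, 6), T)))
Pow(Add(Function('a')(-281, 160), Mul(62472, Pow(-44312, -1))), -1) = Pow(Add(Add(Rational(5, 2), Mul(Rational(-1, 6), 160)), Mul(62472, Pow(-44312, -1))), -1) = Pow(Add(Add(Rational(5, 2), Rational(-80, 3)), Mul(62472, Rational(-1, 44312))), -1) = Pow(Add(Rational(-145, 6), Rational(-7809, 5539)), -1) = Pow(Rational(-850009, 33234), -1) = Rational(-33234, 850009)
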